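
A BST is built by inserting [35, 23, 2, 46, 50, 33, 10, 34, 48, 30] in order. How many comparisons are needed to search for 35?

Search path for 35: 35
Found: True
Comparisons: 1


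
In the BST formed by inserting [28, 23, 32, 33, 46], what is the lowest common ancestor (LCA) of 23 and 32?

Tree insertion order: [28, 23, 32, 33, 46]
Tree (level-order array): [28, 23, 32, None, None, None, 33, None, 46]
In a BST, the LCA of p=23, q=32 is the first node v on the
root-to-leaf path with p <= v <= q (go left if both < v, right if both > v).
Walk from root:
  at 28: 23 <= 28 <= 32, this is the LCA
LCA = 28


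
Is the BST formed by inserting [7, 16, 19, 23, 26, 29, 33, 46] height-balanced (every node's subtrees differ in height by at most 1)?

Tree (level-order array): [7, None, 16, None, 19, None, 23, None, 26, None, 29, None, 33, None, 46]
Definition: a tree is height-balanced if, at every node, |h(left) - h(right)| <= 1 (empty subtree has height -1).
Bottom-up per-node check:
  node 46: h_left=-1, h_right=-1, diff=0 [OK], height=0
  node 33: h_left=-1, h_right=0, diff=1 [OK], height=1
  node 29: h_left=-1, h_right=1, diff=2 [FAIL (|-1-1|=2 > 1)], height=2
  node 26: h_left=-1, h_right=2, diff=3 [FAIL (|-1-2|=3 > 1)], height=3
  node 23: h_left=-1, h_right=3, diff=4 [FAIL (|-1-3|=4 > 1)], height=4
  node 19: h_left=-1, h_right=4, diff=5 [FAIL (|-1-4|=5 > 1)], height=5
  node 16: h_left=-1, h_right=5, diff=6 [FAIL (|-1-5|=6 > 1)], height=6
  node 7: h_left=-1, h_right=6, diff=7 [FAIL (|-1-6|=7 > 1)], height=7
Node 29 violates the condition: |-1 - 1| = 2 > 1.
Result: Not balanced


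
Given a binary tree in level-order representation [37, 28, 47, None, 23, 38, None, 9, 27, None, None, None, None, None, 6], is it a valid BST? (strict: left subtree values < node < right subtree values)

Level-order array: [37, 28, 47, None, 23, 38, None, 9, 27, None, None, None, None, None, 6]
Validate using subtree bounds (lo, hi): at each node, require lo < value < hi,
then recurse left with hi=value and right with lo=value.
Preorder trace (stopping at first violation):
  at node 37 with bounds (-inf, +inf): OK
  at node 28 with bounds (-inf, 37): OK
  at node 23 with bounds (28, 37): VIOLATION
Node 23 violates its bound: not (28 < 23 < 37).
Result: Not a valid BST


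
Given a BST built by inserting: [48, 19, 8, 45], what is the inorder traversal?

Tree insertion order: [48, 19, 8, 45]
Tree (level-order array): [48, 19, None, 8, 45]
Inorder traversal: [8, 19, 45, 48]


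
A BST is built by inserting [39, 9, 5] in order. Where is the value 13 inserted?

Starting tree (level order): [39, 9, None, 5]
Insertion path: 39 -> 9
Result: insert 13 as right child of 9
Final tree (level order): [39, 9, None, 5, 13]


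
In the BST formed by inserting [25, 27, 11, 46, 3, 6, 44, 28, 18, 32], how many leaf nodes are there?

Tree built from: [25, 27, 11, 46, 3, 6, 44, 28, 18, 32]
Tree (level-order array): [25, 11, 27, 3, 18, None, 46, None, 6, None, None, 44, None, None, None, 28, None, None, 32]
Rule: A leaf has 0 children.
Per-node child counts:
  node 25: 2 child(ren)
  node 11: 2 child(ren)
  node 3: 1 child(ren)
  node 6: 0 child(ren)
  node 18: 0 child(ren)
  node 27: 1 child(ren)
  node 46: 1 child(ren)
  node 44: 1 child(ren)
  node 28: 1 child(ren)
  node 32: 0 child(ren)
Matching nodes: [6, 18, 32]
Count of leaf nodes: 3


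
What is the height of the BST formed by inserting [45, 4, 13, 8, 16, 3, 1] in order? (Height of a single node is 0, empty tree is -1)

Insertion order: [45, 4, 13, 8, 16, 3, 1]
Tree (level-order array): [45, 4, None, 3, 13, 1, None, 8, 16]
Compute height bottom-up (empty subtree = -1):
  height(1) = 1 + max(-1, -1) = 0
  height(3) = 1 + max(0, -1) = 1
  height(8) = 1 + max(-1, -1) = 0
  height(16) = 1 + max(-1, -1) = 0
  height(13) = 1 + max(0, 0) = 1
  height(4) = 1 + max(1, 1) = 2
  height(45) = 1 + max(2, -1) = 3
Height = 3


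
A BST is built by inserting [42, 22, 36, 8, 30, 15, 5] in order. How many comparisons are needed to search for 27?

Search path for 27: 42 -> 22 -> 36 -> 30
Found: False
Comparisons: 4


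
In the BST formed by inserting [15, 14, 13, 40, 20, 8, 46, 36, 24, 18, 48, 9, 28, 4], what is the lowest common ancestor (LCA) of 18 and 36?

Tree insertion order: [15, 14, 13, 40, 20, 8, 46, 36, 24, 18, 48, 9, 28, 4]
Tree (level-order array): [15, 14, 40, 13, None, 20, 46, 8, None, 18, 36, None, 48, 4, 9, None, None, 24, None, None, None, None, None, None, None, None, 28]
In a BST, the LCA of p=18, q=36 is the first node v on the
root-to-leaf path with p <= v <= q (go left if both < v, right if both > v).
Walk from root:
  at 15: both 18 and 36 > 15, go right
  at 40: both 18 and 36 < 40, go left
  at 20: 18 <= 20 <= 36, this is the LCA
LCA = 20


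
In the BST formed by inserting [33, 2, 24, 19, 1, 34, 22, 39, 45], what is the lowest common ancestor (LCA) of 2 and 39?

Tree insertion order: [33, 2, 24, 19, 1, 34, 22, 39, 45]
Tree (level-order array): [33, 2, 34, 1, 24, None, 39, None, None, 19, None, None, 45, None, 22]
In a BST, the LCA of p=2, q=39 is the first node v on the
root-to-leaf path with p <= v <= q (go left if both < v, right if both > v).
Walk from root:
  at 33: 2 <= 33 <= 39, this is the LCA
LCA = 33


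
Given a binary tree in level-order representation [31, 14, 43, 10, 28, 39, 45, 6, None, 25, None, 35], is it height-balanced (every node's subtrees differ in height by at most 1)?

Tree (level-order array): [31, 14, 43, 10, 28, 39, 45, 6, None, 25, None, 35]
Definition: a tree is height-balanced if, at every node, |h(left) - h(right)| <= 1 (empty subtree has height -1).
Bottom-up per-node check:
  node 6: h_left=-1, h_right=-1, diff=0 [OK], height=0
  node 10: h_left=0, h_right=-1, diff=1 [OK], height=1
  node 25: h_left=-1, h_right=-1, diff=0 [OK], height=0
  node 28: h_left=0, h_right=-1, diff=1 [OK], height=1
  node 14: h_left=1, h_right=1, diff=0 [OK], height=2
  node 35: h_left=-1, h_right=-1, diff=0 [OK], height=0
  node 39: h_left=0, h_right=-1, diff=1 [OK], height=1
  node 45: h_left=-1, h_right=-1, diff=0 [OK], height=0
  node 43: h_left=1, h_right=0, diff=1 [OK], height=2
  node 31: h_left=2, h_right=2, diff=0 [OK], height=3
All nodes satisfy the balance condition.
Result: Balanced


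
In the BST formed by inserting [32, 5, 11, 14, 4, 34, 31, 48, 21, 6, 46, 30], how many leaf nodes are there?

Tree built from: [32, 5, 11, 14, 4, 34, 31, 48, 21, 6, 46, 30]
Tree (level-order array): [32, 5, 34, 4, 11, None, 48, None, None, 6, 14, 46, None, None, None, None, 31, None, None, 21, None, None, 30]
Rule: A leaf has 0 children.
Per-node child counts:
  node 32: 2 child(ren)
  node 5: 2 child(ren)
  node 4: 0 child(ren)
  node 11: 2 child(ren)
  node 6: 0 child(ren)
  node 14: 1 child(ren)
  node 31: 1 child(ren)
  node 21: 1 child(ren)
  node 30: 0 child(ren)
  node 34: 1 child(ren)
  node 48: 1 child(ren)
  node 46: 0 child(ren)
Matching nodes: [4, 6, 30, 46]
Count of leaf nodes: 4


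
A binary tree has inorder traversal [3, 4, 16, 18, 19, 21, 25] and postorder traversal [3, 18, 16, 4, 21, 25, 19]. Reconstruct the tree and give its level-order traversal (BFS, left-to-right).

Inorder:   [3, 4, 16, 18, 19, 21, 25]
Postorder: [3, 18, 16, 4, 21, 25, 19]
Algorithm: postorder visits root last, so walk postorder right-to-left;
each value is the root of the current inorder slice — split it at that
value, recurse on the right subtree first, then the left.
Recursive splits:
  root=19; inorder splits into left=[3, 4, 16, 18], right=[21, 25]
  root=25; inorder splits into left=[21], right=[]
  root=21; inorder splits into left=[], right=[]
  root=4; inorder splits into left=[3], right=[16, 18]
  root=16; inorder splits into left=[], right=[18]
  root=18; inorder splits into left=[], right=[]
  root=3; inorder splits into left=[], right=[]
Reconstructed level-order: [19, 4, 25, 3, 16, 21, 18]


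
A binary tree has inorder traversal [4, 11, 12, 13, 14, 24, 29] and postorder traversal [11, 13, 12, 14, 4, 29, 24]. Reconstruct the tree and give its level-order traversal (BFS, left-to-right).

Inorder:   [4, 11, 12, 13, 14, 24, 29]
Postorder: [11, 13, 12, 14, 4, 29, 24]
Algorithm: postorder visits root last, so walk postorder right-to-left;
each value is the root of the current inorder slice — split it at that
value, recurse on the right subtree first, then the left.
Recursive splits:
  root=24; inorder splits into left=[4, 11, 12, 13, 14], right=[29]
  root=29; inorder splits into left=[], right=[]
  root=4; inorder splits into left=[], right=[11, 12, 13, 14]
  root=14; inorder splits into left=[11, 12, 13], right=[]
  root=12; inorder splits into left=[11], right=[13]
  root=13; inorder splits into left=[], right=[]
  root=11; inorder splits into left=[], right=[]
Reconstructed level-order: [24, 4, 29, 14, 12, 11, 13]


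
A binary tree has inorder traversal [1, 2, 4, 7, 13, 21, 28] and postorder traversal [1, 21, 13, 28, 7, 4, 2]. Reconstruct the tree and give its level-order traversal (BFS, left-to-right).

Inorder:   [1, 2, 4, 7, 13, 21, 28]
Postorder: [1, 21, 13, 28, 7, 4, 2]
Algorithm: postorder visits root last, so walk postorder right-to-left;
each value is the root of the current inorder slice — split it at that
value, recurse on the right subtree first, then the left.
Recursive splits:
  root=2; inorder splits into left=[1], right=[4, 7, 13, 21, 28]
  root=4; inorder splits into left=[], right=[7, 13, 21, 28]
  root=7; inorder splits into left=[], right=[13, 21, 28]
  root=28; inorder splits into left=[13, 21], right=[]
  root=13; inorder splits into left=[], right=[21]
  root=21; inorder splits into left=[], right=[]
  root=1; inorder splits into left=[], right=[]
Reconstructed level-order: [2, 1, 4, 7, 28, 13, 21]


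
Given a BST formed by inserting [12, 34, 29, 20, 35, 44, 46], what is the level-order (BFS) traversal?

Tree insertion order: [12, 34, 29, 20, 35, 44, 46]
Tree (level-order array): [12, None, 34, 29, 35, 20, None, None, 44, None, None, None, 46]
BFS from the root, enqueuing left then right child of each popped node:
  queue [12] -> pop 12, enqueue [34], visited so far: [12]
  queue [34] -> pop 34, enqueue [29, 35], visited so far: [12, 34]
  queue [29, 35] -> pop 29, enqueue [20], visited so far: [12, 34, 29]
  queue [35, 20] -> pop 35, enqueue [44], visited so far: [12, 34, 29, 35]
  queue [20, 44] -> pop 20, enqueue [none], visited so far: [12, 34, 29, 35, 20]
  queue [44] -> pop 44, enqueue [46], visited so far: [12, 34, 29, 35, 20, 44]
  queue [46] -> pop 46, enqueue [none], visited so far: [12, 34, 29, 35, 20, 44, 46]
Result: [12, 34, 29, 35, 20, 44, 46]


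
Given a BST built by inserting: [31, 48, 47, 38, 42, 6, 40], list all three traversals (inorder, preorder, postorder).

Tree insertion order: [31, 48, 47, 38, 42, 6, 40]
Tree (level-order array): [31, 6, 48, None, None, 47, None, 38, None, None, 42, 40]
Inorder (L, root, R): [6, 31, 38, 40, 42, 47, 48]
Preorder (root, L, R): [31, 6, 48, 47, 38, 42, 40]
Postorder (L, R, root): [6, 40, 42, 38, 47, 48, 31]


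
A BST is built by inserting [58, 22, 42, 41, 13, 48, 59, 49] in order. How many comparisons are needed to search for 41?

Search path for 41: 58 -> 22 -> 42 -> 41
Found: True
Comparisons: 4


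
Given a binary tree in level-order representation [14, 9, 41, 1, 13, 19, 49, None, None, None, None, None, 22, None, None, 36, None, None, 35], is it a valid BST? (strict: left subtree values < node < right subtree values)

Level-order array: [14, 9, 41, 1, 13, 19, 49, None, None, None, None, None, 22, None, None, 36, None, None, 35]
Validate using subtree bounds (lo, hi): at each node, require lo < value < hi,
then recurse left with hi=value and right with lo=value.
Preorder trace (stopping at first violation):
  at node 14 with bounds (-inf, +inf): OK
  at node 9 with bounds (-inf, 14): OK
  at node 1 with bounds (-inf, 9): OK
  at node 13 with bounds (9, 14): OK
  at node 41 with bounds (14, +inf): OK
  at node 19 with bounds (14, 41): OK
  at node 22 with bounds (19, 41): OK
  at node 36 with bounds (19, 22): VIOLATION
Node 36 violates its bound: not (19 < 36 < 22).
Result: Not a valid BST


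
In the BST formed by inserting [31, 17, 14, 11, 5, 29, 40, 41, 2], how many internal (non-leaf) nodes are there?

Tree built from: [31, 17, 14, 11, 5, 29, 40, 41, 2]
Tree (level-order array): [31, 17, 40, 14, 29, None, 41, 11, None, None, None, None, None, 5, None, 2]
Rule: An internal node has at least one child.
Per-node child counts:
  node 31: 2 child(ren)
  node 17: 2 child(ren)
  node 14: 1 child(ren)
  node 11: 1 child(ren)
  node 5: 1 child(ren)
  node 2: 0 child(ren)
  node 29: 0 child(ren)
  node 40: 1 child(ren)
  node 41: 0 child(ren)
Matching nodes: [31, 17, 14, 11, 5, 40]
Count of internal (non-leaf) nodes: 6


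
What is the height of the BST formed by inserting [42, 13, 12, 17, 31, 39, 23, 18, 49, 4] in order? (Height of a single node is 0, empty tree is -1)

Insertion order: [42, 13, 12, 17, 31, 39, 23, 18, 49, 4]
Tree (level-order array): [42, 13, 49, 12, 17, None, None, 4, None, None, 31, None, None, 23, 39, 18]
Compute height bottom-up (empty subtree = -1):
  height(4) = 1 + max(-1, -1) = 0
  height(12) = 1 + max(0, -1) = 1
  height(18) = 1 + max(-1, -1) = 0
  height(23) = 1 + max(0, -1) = 1
  height(39) = 1 + max(-1, -1) = 0
  height(31) = 1 + max(1, 0) = 2
  height(17) = 1 + max(-1, 2) = 3
  height(13) = 1 + max(1, 3) = 4
  height(49) = 1 + max(-1, -1) = 0
  height(42) = 1 + max(4, 0) = 5
Height = 5


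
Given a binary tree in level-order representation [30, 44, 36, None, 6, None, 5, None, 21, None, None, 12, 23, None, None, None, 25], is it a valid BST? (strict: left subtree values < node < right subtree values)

Level-order array: [30, 44, 36, None, 6, None, 5, None, 21, None, None, 12, 23, None, None, None, 25]
Validate using subtree bounds (lo, hi): at each node, require lo < value < hi,
then recurse left with hi=value and right with lo=value.
Preorder trace (stopping at first violation):
  at node 30 with bounds (-inf, +inf): OK
  at node 44 with bounds (-inf, 30): VIOLATION
Node 44 violates its bound: not (-inf < 44 < 30).
Result: Not a valid BST


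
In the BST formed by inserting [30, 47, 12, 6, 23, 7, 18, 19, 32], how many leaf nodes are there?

Tree built from: [30, 47, 12, 6, 23, 7, 18, 19, 32]
Tree (level-order array): [30, 12, 47, 6, 23, 32, None, None, 7, 18, None, None, None, None, None, None, 19]
Rule: A leaf has 0 children.
Per-node child counts:
  node 30: 2 child(ren)
  node 12: 2 child(ren)
  node 6: 1 child(ren)
  node 7: 0 child(ren)
  node 23: 1 child(ren)
  node 18: 1 child(ren)
  node 19: 0 child(ren)
  node 47: 1 child(ren)
  node 32: 0 child(ren)
Matching nodes: [7, 19, 32]
Count of leaf nodes: 3


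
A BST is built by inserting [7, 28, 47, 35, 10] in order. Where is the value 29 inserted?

Starting tree (level order): [7, None, 28, 10, 47, None, None, 35]
Insertion path: 7 -> 28 -> 47 -> 35
Result: insert 29 as left child of 35
Final tree (level order): [7, None, 28, 10, 47, None, None, 35, None, 29]


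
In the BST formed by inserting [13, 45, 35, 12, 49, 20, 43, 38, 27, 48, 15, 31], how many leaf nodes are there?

Tree built from: [13, 45, 35, 12, 49, 20, 43, 38, 27, 48, 15, 31]
Tree (level-order array): [13, 12, 45, None, None, 35, 49, 20, 43, 48, None, 15, 27, 38, None, None, None, None, None, None, 31]
Rule: A leaf has 0 children.
Per-node child counts:
  node 13: 2 child(ren)
  node 12: 0 child(ren)
  node 45: 2 child(ren)
  node 35: 2 child(ren)
  node 20: 2 child(ren)
  node 15: 0 child(ren)
  node 27: 1 child(ren)
  node 31: 0 child(ren)
  node 43: 1 child(ren)
  node 38: 0 child(ren)
  node 49: 1 child(ren)
  node 48: 0 child(ren)
Matching nodes: [12, 15, 31, 38, 48]
Count of leaf nodes: 5


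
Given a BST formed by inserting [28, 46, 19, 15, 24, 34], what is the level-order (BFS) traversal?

Tree insertion order: [28, 46, 19, 15, 24, 34]
Tree (level-order array): [28, 19, 46, 15, 24, 34]
BFS from the root, enqueuing left then right child of each popped node:
  queue [28] -> pop 28, enqueue [19, 46], visited so far: [28]
  queue [19, 46] -> pop 19, enqueue [15, 24], visited so far: [28, 19]
  queue [46, 15, 24] -> pop 46, enqueue [34], visited so far: [28, 19, 46]
  queue [15, 24, 34] -> pop 15, enqueue [none], visited so far: [28, 19, 46, 15]
  queue [24, 34] -> pop 24, enqueue [none], visited so far: [28, 19, 46, 15, 24]
  queue [34] -> pop 34, enqueue [none], visited so far: [28, 19, 46, 15, 24, 34]
Result: [28, 19, 46, 15, 24, 34]


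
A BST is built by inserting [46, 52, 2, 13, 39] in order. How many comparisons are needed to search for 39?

Search path for 39: 46 -> 2 -> 13 -> 39
Found: True
Comparisons: 4


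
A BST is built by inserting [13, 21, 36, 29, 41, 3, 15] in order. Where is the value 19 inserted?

Starting tree (level order): [13, 3, 21, None, None, 15, 36, None, None, 29, 41]
Insertion path: 13 -> 21 -> 15
Result: insert 19 as right child of 15
Final tree (level order): [13, 3, 21, None, None, 15, 36, None, 19, 29, 41]


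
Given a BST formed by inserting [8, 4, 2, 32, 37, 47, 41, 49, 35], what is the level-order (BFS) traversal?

Tree insertion order: [8, 4, 2, 32, 37, 47, 41, 49, 35]
Tree (level-order array): [8, 4, 32, 2, None, None, 37, None, None, 35, 47, None, None, 41, 49]
BFS from the root, enqueuing left then right child of each popped node:
  queue [8] -> pop 8, enqueue [4, 32], visited so far: [8]
  queue [4, 32] -> pop 4, enqueue [2], visited so far: [8, 4]
  queue [32, 2] -> pop 32, enqueue [37], visited so far: [8, 4, 32]
  queue [2, 37] -> pop 2, enqueue [none], visited so far: [8, 4, 32, 2]
  queue [37] -> pop 37, enqueue [35, 47], visited so far: [8, 4, 32, 2, 37]
  queue [35, 47] -> pop 35, enqueue [none], visited so far: [8, 4, 32, 2, 37, 35]
  queue [47] -> pop 47, enqueue [41, 49], visited so far: [8, 4, 32, 2, 37, 35, 47]
  queue [41, 49] -> pop 41, enqueue [none], visited so far: [8, 4, 32, 2, 37, 35, 47, 41]
  queue [49] -> pop 49, enqueue [none], visited so far: [8, 4, 32, 2, 37, 35, 47, 41, 49]
Result: [8, 4, 32, 2, 37, 35, 47, 41, 49]


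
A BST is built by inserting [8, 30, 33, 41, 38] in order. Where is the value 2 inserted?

Starting tree (level order): [8, None, 30, None, 33, None, 41, 38]
Insertion path: 8
Result: insert 2 as left child of 8
Final tree (level order): [8, 2, 30, None, None, None, 33, None, 41, 38]


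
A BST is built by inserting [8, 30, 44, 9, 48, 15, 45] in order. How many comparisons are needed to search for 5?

Search path for 5: 8
Found: False
Comparisons: 1


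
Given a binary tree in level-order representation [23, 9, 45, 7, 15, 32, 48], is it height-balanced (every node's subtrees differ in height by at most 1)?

Tree (level-order array): [23, 9, 45, 7, 15, 32, 48]
Definition: a tree is height-balanced if, at every node, |h(left) - h(right)| <= 1 (empty subtree has height -1).
Bottom-up per-node check:
  node 7: h_left=-1, h_right=-1, diff=0 [OK], height=0
  node 15: h_left=-1, h_right=-1, diff=0 [OK], height=0
  node 9: h_left=0, h_right=0, diff=0 [OK], height=1
  node 32: h_left=-1, h_right=-1, diff=0 [OK], height=0
  node 48: h_left=-1, h_right=-1, diff=0 [OK], height=0
  node 45: h_left=0, h_right=0, diff=0 [OK], height=1
  node 23: h_left=1, h_right=1, diff=0 [OK], height=2
All nodes satisfy the balance condition.
Result: Balanced


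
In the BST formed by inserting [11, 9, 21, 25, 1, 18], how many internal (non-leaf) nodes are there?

Tree built from: [11, 9, 21, 25, 1, 18]
Tree (level-order array): [11, 9, 21, 1, None, 18, 25]
Rule: An internal node has at least one child.
Per-node child counts:
  node 11: 2 child(ren)
  node 9: 1 child(ren)
  node 1: 0 child(ren)
  node 21: 2 child(ren)
  node 18: 0 child(ren)
  node 25: 0 child(ren)
Matching nodes: [11, 9, 21]
Count of internal (non-leaf) nodes: 3


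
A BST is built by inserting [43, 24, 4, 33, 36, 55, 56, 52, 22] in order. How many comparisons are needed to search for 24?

Search path for 24: 43 -> 24
Found: True
Comparisons: 2


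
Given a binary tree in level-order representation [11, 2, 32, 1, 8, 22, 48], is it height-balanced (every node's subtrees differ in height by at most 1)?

Tree (level-order array): [11, 2, 32, 1, 8, 22, 48]
Definition: a tree is height-balanced if, at every node, |h(left) - h(right)| <= 1 (empty subtree has height -1).
Bottom-up per-node check:
  node 1: h_left=-1, h_right=-1, diff=0 [OK], height=0
  node 8: h_left=-1, h_right=-1, diff=0 [OK], height=0
  node 2: h_left=0, h_right=0, diff=0 [OK], height=1
  node 22: h_left=-1, h_right=-1, diff=0 [OK], height=0
  node 48: h_left=-1, h_right=-1, diff=0 [OK], height=0
  node 32: h_left=0, h_right=0, diff=0 [OK], height=1
  node 11: h_left=1, h_right=1, diff=0 [OK], height=2
All nodes satisfy the balance condition.
Result: Balanced


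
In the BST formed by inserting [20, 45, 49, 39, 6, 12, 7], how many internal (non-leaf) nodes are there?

Tree built from: [20, 45, 49, 39, 6, 12, 7]
Tree (level-order array): [20, 6, 45, None, 12, 39, 49, 7]
Rule: An internal node has at least one child.
Per-node child counts:
  node 20: 2 child(ren)
  node 6: 1 child(ren)
  node 12: 1 child(ren)
  node 7: 0 child(ren)
  node 45: 2 child(ren)
  node 39: 0 child(ren)
  node 49: 0 child(ren)
Matching nodes: [20, 6, 12, 45]
Count of internal (non-leaf) nodes: 4


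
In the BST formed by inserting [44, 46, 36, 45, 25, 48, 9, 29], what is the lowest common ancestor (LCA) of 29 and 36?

Tree insertion order: [44, 46, 36, 45, 25, 48, 9, 29]
Tree (level-order array): [44, 36, 46, 25, None, 45, 48, 9, 29]
In a BST, the LCA of p=29, q=36 is the first node v on the
root-to-leaf path with p <= v <= q (go left if both < v, right if both > v).
Walk from root:
  at 44: both 29 and 36 < 44, go left
  at 36: 29 <= 36 <= 36, this is the LCA
LCA = 36


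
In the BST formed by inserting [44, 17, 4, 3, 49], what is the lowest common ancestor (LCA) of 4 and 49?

Tree insertion order: [44, 17, 4, 3, 49]
Tree (level-order array): [44, 17, 49, 4, None, None, None, 3]
In a BST, the LCA of p=4, q=49 is the first node v on the
root-to-leaf path with p <= v <= q (go left if both < v, right if both > v).
Walk from root:
  at 44: 4 <= 44 <= 49, this is the LCA
LCA = 44


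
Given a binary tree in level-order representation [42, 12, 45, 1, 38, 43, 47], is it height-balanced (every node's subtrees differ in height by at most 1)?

Tree (level-order array): [42, 12, 45, 1, 38, 43, 47]
Definition: a tree is height-balanced if, at every node, |h(left) - h(right)| <= 1 (empty subtree has height -1).
Bottom-up per-node check:
  node 1: h_left=-1, h_right=-1, diff=0 [OK], height=0
  node 38: h_left=-1, h_right=-1, diff=0 [OK], height=0
  node 12: h_left=0, h_right=0, diff=0 [OK], height=1
  node 43: h_left=-1, h_right=-1, diff=0 [OK], height=0
  node 47: h_left=-1, h_right=-1, diff=0 [OK], height=0
  node 45: h_left=0, h_right=0, diff=0 [OK], height=1
  node 42: h_left=1, h_right=1, diff=0 [OK], height=2
All nodes satisfy the balance condition.
Result: Balanced


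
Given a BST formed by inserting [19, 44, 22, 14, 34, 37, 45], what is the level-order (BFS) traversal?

Tree insertion order: [19, 44, 22, 14, 34, 37, 45]
Tree (level-order array): [19, 14, 44, None, None, 22, 45, None, 34, None, None, None, 37]
BFS from the root, enqueuing left then right child of each popped node:
  queue [19] -> pop 19, enqueue [14, 44], visited so far: [19]
  queue [14, 44] -> pop 14, enqueue [none], visited so far: [19, 14]
  queue [44] -> pop 44, enqueue [22, 45], visited so far: [19, 14, 44]
  queue [22, 45] -> pop 22, enqueue [34], visited so far: [19, 14, 44, 22]
  queue [45, 34] -> pop 45, enqueue [none], visited so far: [19, 14, 44, 22, 45]
  queue [34] -> pop 34, enqueue [37], visited so far: [19, 14, 44, 22, 45, 34]
  queue [37] -> pop 37, enqueue [none], visited so far: [19, 14, 44, 22, 45, 34, 37]
Result: [19, 14, 44, 22, 45, 34, 37]


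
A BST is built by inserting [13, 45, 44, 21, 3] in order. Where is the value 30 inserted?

Starting tree (level order): [13, 3, 45, None, None, 44, None, 21]
Insertion path: 13 -> 45 -> 44 -> 21
Result: insert 30 as right child of 21
Final tree (level order): [13, 3, 45, None, None, 44, None, 21, None, None, 30]


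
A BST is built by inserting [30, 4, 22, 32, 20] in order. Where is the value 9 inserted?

Starting tree (level order): [30, 4, 32, None, 22, None, None, 20]
Insertion path: 30 -> 4 -> 22 -> 20
Result: insert 9 as left child of 20
Final tree (level order): [30, 4, 32, None, 22, None, None, 20, None, 9]


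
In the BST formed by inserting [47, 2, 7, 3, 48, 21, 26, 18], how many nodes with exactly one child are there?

Tree built from: [47, 2, 7, 3, 48, 21, 26, 18]
Tree (level-order array): [47, 2, 48, None, 7, None, None, 3, 21, None, None, 18, 26]
Rule: These are nodes with exactly 1 non-null child.
Per-node child counts:
  node 47: 2 child(ren)
  node 2: 1 child(ren)
  node 7: 2 child(ren)
  node 3: 0 child(ren)
  node 21: 2 child(ren)
  node 18: 0 child(ren)
  node 26: 0 child(ren)
  node 48: 0 child(ren)
Matching nodes: [2]
Count of nodes with exactly one child: 1


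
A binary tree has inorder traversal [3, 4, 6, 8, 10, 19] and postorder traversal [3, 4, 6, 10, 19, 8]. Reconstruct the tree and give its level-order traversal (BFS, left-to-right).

Inorder:   [3, 4, 6, 8, 10, 19]
Postorder: [3, 4, 6, 10, 19, 8]
Algorithm: postorder visits root last, so walk postorder right-to-left;
each value is the root of the current inorder slice — split it at that
value, recurse on the right subtree first, then the left.
Recursive splits:
  root=8; inorder splits into left=[3, 4, 6], right=[10, 19]
  root=19; inorder splits into left=[10], right=[]
  root=10; inorder splits into left=[], right=[]
  root=6; inorder splits into left=[3, 4], right=[]
  root=4; inorder splits into left=[3], right=[]
  root=3; inorder splits into left=[], right=[]
Reconstructed level-order: [8, 6, 19, 4, 10, 3]


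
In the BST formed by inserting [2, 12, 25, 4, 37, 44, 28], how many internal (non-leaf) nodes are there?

Tree built from: [2, 12, 25, 4, 37, 44, 28]
Tree (level-order array): [2, None, 12, 4, 25, None, None, None, 37, 28, 44]
Rule: An internal node has at least one child.
Per-node child counts:
  node 2: 1 child(ren)
  node 12: 2 child(ren)
  node 4: 0 child(ren)
  node 25: 1 child(ren)
  node 37: 2 child(ren)
  node 28: 0 child(ren)
  node 44: 0 child(ren)
Matching nodes: [2, 12, 25, 37]
Count of internal (non-leaf) nodes: 4


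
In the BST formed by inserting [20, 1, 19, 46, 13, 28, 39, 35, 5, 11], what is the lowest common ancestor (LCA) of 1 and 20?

Tree insertion order: [20, 1, 19, 46, 13, 28, 39, 35, 5, 11]
Tree (level-order array): [20, 1, 46, None, 19, 28, None, 13, None, None, 39, 5, None, 35, None, None, 11]
In a BST, the LCA of p=1, q=20 is the first node v on the
root-to-leaf path with p <= v <= q (go left if both < v, right if both > v).
Walk from root:
  at 20: 1 <= 20 <= 20, this is the LCA
LCA = 20


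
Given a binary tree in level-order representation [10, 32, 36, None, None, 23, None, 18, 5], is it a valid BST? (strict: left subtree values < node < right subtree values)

Level-order array: [10, 32, 36, None, None, 23, None, 18, 5]
Validate using subtree bounds (lo, hi): at each node, require lo < value < hi,
then recurse left with hi=value and right with lo=value.
Preorder trace (stopping at first violation):
  at node 10 with bounds (-inf, +inf): OK
  at node 32 with bounds (-inf, 10): VIOLATION
Node 32 violates its bound: not (-inf < 32 < 10).
Result: Not a valid BST


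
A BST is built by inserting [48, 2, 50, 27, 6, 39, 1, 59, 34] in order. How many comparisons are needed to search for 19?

Search path for 19: 48 -> 2 -> 27 -> 6
Found: False
Comparisons: 4


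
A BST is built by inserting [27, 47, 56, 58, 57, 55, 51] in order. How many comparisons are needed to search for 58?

Search path for 58: 27 -> 47 -> 56 -> 58
Found: True
Comparisons: 4


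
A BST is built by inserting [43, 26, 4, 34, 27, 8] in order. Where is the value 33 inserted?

Starting tree (level order): [43, 26, None, 4, 34, None, 8, 27]
Insertion path: 43 -> 26 -> 34 -> 27
Result: insert 33 as right child of 27
Final tree (level order): [43, 26, None, 4, 34, None, 8, 27, None, None, None, None, 33]


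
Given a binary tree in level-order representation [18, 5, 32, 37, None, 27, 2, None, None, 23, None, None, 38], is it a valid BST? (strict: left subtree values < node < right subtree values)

Level-order array: [18, 5, 32, 37, None, 27, 2, None, None, 23, None, None, 38]
Validate using subtree bounds (lo, hi): at each node, require lo < value < hi,
then recurse left with hi=value and right with lo=value.
Preorder trace (stopping at first violation):
  at node 18 with bounds (-inf, +inf): OK
  at node 5 with bounds (-inf, 18): OK
  at node 37 with bounds (-inf, 5): VIOLATION
Node 37 violates its bound: not (-inf < 37 < 5).
Result: Not a valid BST


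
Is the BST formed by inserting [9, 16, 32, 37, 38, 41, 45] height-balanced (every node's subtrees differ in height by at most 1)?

Tree (level-order array): [9, None, 16, None, 32, None, 37, None, 38, None, 41, None, 45]
Definition: a tree is height-balanced if, at every node, |h(left) - h(right)| <= 1 (empty subtree has height -1).
Bottom-up per-node check:
  node 45: h_left=-1, h_right=-1, diff=0 [OK], height=0
  node 41: h_left=-1, h_right=0, diff=1 [OK], height=1
  node 38: h_left=-1, h_right=1, diff=2 [FAIL (|-1-1|=2 > 1)], height=2
  node 37: h_left=-1, h_right=2, diff=3 [FAIL (|-1-2|=3 > 1)], height=3
  node 32: h_left=-1, h_right=3, diff=4 [FAIL (|-1-3|=4 > 1)], height=4
  node 16: h_left=-1, h_right=4, diff=5 [FAIL (|-1-4|=5 > 1)], height=5
  node 9: h_left=-1, h_right=5, diff=6 [FAIL (|-1-5|=6 > 1)], height=6
Node 38 violates the condition: |-1 - 1| = 2 > 1.
Result: Not balanced


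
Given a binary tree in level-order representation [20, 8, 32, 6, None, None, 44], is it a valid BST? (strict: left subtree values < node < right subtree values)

Level-order array: [20, 8, 32, 6, None, None, 44]
Validate using subtree bounds (lo, hi): at each node, require lo < value < hi,
then recurse left with hi=value and right with lo=value.
Preorder trace (stopping at first violation):
  at node 20 with bounds (-inf, +inf): OK
  at node 8 with bounds (-inf, 20): OK
  at node 6 with bounds (-inf, 8): OK
  at node 32 with bounds (20, +inf): OK
  at node 44 with bounds (32, +inf): OK
No violation found at any node.
Result: Valid BST


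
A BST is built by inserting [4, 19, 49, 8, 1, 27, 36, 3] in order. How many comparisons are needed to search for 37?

Search path for 37: 4 -> 19 -> 49 -> 27 -> 36
Found: False
Comparisons: 5


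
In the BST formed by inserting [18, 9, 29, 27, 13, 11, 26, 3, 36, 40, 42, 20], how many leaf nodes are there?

Tree built from: [18, 9, 29, 27, 13, 11, 26, 3, 36, 40, 42, 20]
Tree (level-order array): [18, 9, 29, 3, 13, 27, 36, None, None, 11, None, 26, None, None, 40, None, None, 20, None, None, 42]
Rule: A leaf has 0 children.
Per-node child counts:
  node 18: 2 child(ren)
  node 9: 2 child(ren)
  node 3: 0 child(ren)
  node 13: 1 child(ren)
  node 11: 0 child(ren)
  node 29: 2 child(ren)
  node 27: 1 child(ren)
  node 26: 1 child(ren)
  node 20: 0 child(ren)
  node 36: 1 child(ren)
  node 40: 1 child(ren)
  node 42: 0 child(ren)
Matching nodes: [3, 11, 20, 42]
Count of leaf nodes: 4


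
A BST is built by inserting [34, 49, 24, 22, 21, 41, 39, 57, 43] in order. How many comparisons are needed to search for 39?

Search path for 39: 34 -> 49 -> 41 -> 39
Found: True
Comparisons: 4


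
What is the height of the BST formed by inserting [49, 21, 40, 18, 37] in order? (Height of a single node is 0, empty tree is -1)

Insertion order: [49, 21, 40, 18, 37]
Tree (level-order array): [49, 21, None, 18, 40, None, None, 37]
Compute height bottom-up (empty subtree = -1):
  height(18) = 1 + max(-1, -1) = 0
  height(37) = 1 + max(-1, -1) = 0
  height(40) = 1 + max(0, -1) = 1
  height(21) = 1 + max(0, 1) = 2
  height(49) = 1 + max(2, -1) = 3
Height = 3


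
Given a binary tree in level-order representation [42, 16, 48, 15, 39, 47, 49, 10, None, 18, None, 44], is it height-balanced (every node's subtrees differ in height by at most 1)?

Tree (level-order array): [42, 16, 48, 15, 39, 47, 49, 10, None, 18, None, 44]
Definition: a tree is height-balanced if, at every node, |h(left) - h(right)| <= 1 (empty subtree has height -1).
Bottom-up per-node check:
  node 10: h_left=-1, h_right=-1, diff=0 [OK], height=0
  node 15: h_left=0, h_right=-1, diff=1 [OK], height=1
  node 18: h_left=-1, h_right=-1, diff=0 [OK], height=0
  node 39: h_left=0, h_right=-1, diff=1 [OK], height=1
  node 16: h_left=1, h_right=1, diff=0 [OK], height=2
  node 44: h_left=-1, h_right=-1, diff=0 [OK], height=0
  node 47: h_left=0, h_right=-1, diff=1 [OK], height=1
  node 49: h_left=-1, h_right=-1, diff=0 [OK], height=0
  node 48: h_left=1, h_right=0, diff=1 [OK], height=2
  node 42: h_left=2, h_right=2, diff=0 [OK], height=3
All nodes satisfy the balance condition.
Result: Balanced


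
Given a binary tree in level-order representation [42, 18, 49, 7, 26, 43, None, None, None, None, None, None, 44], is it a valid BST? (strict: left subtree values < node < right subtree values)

Level-order array: [42, 18, 49, 7, 26, 43, None, None, None, None, None, None, 44]
Validate using subtree bounds (lo, hi): at each node, require lo < value < hi,
then recurse left with hi=value and right with lo=value.
Preorder trace (stopping at first violation):
  at node 42 with bounds (-inf, +inf): OK
  at node 18 with bounds (-inf, 42): OK
  at node 7 with bounds (-inf, 18): OK
  at node 26 with bounds (18, 42): OK
  at node 49 with bounds (42, +inf): OK
  at node 43 with bounds (42, 49): OK
  at node 44 with bounds (43, 49): OK
No violation found at any node.
Result: Valid BST


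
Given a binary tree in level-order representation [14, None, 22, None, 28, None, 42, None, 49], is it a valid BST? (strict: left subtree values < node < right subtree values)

Level-order array: [14, None, 22, None, 28, None, 42, None, 49]
Validate using subtree bounds (lo, hi): at each node, require lo < value < hi,
then recurse left with hi=value and right with lo=value.
Preorder trace (stopping at first violation):
  at node 14 with bounds (-inf, +inf): OK
  at node 22 with bounds (14, +inf): OK
  at node 28 with bounds (22, +inf): OK
  at node 42 with bounds (28, +inf): OK
  at node 49 with bounds (42, +inf): OK
No violation found at any node.
Result: Valid BST


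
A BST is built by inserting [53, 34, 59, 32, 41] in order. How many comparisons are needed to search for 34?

Search path for 34: 53 -> 34
Found: True
Comparisons: 2


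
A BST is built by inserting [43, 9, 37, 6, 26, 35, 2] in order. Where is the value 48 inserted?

Starting tree (level order): [43, 9, None, 6, 37, 2, None, 26, None, None, None, None, 35]
Insertion path: 43
Result: insert 48 as right child of 43
Final tree (level order): [43, 9, 48, 6, 37, None, None, 2, None, 26, None, None, None, None, 35]


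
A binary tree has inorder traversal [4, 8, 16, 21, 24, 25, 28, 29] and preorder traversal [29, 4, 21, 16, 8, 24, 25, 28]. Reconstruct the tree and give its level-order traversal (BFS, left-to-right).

Inorder:  [4, 8, 16, 21, 24, 25, 28, 29]
Preorder: [29, 4, 21, 16, 8, 24, 25, 28]
Algorithm: preorder visits root first, so consume preorder in order;
for each root, split the current inorder slice at that value into
left-subtree inorder and right-subtree inorder, then recurse.
Recursive splits:
  root=29; inorder splits into left=[4, 8, 16, 21, 24, 25, 28], right=[]
  root=4; inorder splits into left=[], right=[8, 16, 21, 24, 25, 28]
  root=21; inorder splits into left=[8, 16], right=[24, 25, 28]
  root=16; inorder splits into left=[8], right=[]
  root=8; inorder splits into left=[], right=[]
  root=24; inorder splits into left=[], right=[25, 28]
  root=25; inorder splits into left=[], right=[28]
  root=28; inorder splits into left=[], right=[]
Reconstructed level-order: [29, 4, 21, 16, 24, 8, 25, 28]


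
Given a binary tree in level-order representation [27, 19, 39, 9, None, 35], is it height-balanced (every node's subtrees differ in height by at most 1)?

Tree (level-order array): [27, 19, 39, 9, None, 35]
Definition: a tree is height-balanced if, at every node, |h(left) - h(right)| <= 1 (empty subtree has height -1).
Bottom-up per-node check:
  node 9: h_left=-1, h_right=-1, diff=0 [OK], height=0
  node 19: h_left=0, h_right=-1, diff=1 [OK], height=1
  node 35: h_left=-1, h_right=-1, diff=0 [OK], height=0
  node 39: h_left=0, h_right=-1, diff=1 [OK], height=1
  node 27: h_left=1, h_right=1, diff=0 [OK], height=2
All nodes satisfy the balance condition.
Result: Balanced


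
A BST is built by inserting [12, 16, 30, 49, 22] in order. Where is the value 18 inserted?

Starting tree (level order): [12, None, 16, None, 30, 22, 49]
Insertion path: 12 -> 16 -> 30 -> 22
Result: insert 18 as left child of 22
Final tree (level order): [12, None, 16, None, 30, 22, 49, 18]


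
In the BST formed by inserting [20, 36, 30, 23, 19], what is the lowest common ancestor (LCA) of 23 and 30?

Tree insertion order: [20, 36, 30, 23, 19]
Tree (level-order array): [20, 19, 36, None, None, 30, None, 23]
In a BST, the LCA of p=23, q=30 is the first node v on the
root-to-leaf path with p <= v <= q (go left if both < v, right if both > v).
Walk from root:
  at 20: both 23 and 30 > 20, go right
  at 36: both 23 and 30 < 36, go left
  at 30: 23 <= 30 <= 30, this is the LCA
LCA = 30


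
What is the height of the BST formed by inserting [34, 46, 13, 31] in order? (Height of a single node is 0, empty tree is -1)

Insertion order: [34, 46, 13, 31]
Tree (level-order array): [34, 13, 46, None, 31]
Compute height bottom-up (empty subtree = -1):
  height(31) = 1 + max(-1, -1) = 0
  height(13) = 1 + max(-1, 0) = 1
  height(46) = 1 + max(-1, -1) = 0
  height(34) = 1 + max(1, 0) = 2
Height = 2


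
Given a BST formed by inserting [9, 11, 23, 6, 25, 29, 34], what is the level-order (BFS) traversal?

Tree insertion order: [9, 11, 23, 6, 25, 29, 34]
Tree (level-order array): [9, 6, 11, None, None, None, 23, None, 25, None, 29, None, 34]
BFS from the root, enqueuing left then right child of each popped node:
  queue [9] -> pop 9, enqueue [6, 11], visited so far: [9]
  queue [6, 11] -> pop 6, enqueue [none], visited so far: [9, 6]
  queue [11] -> pop 11, enqueue [23], visited so far: [9, 6, 11]
  queue [23] -> pop 23, enqueue [25], visited so far: [9, 6, 11, 23]
  queue [25] -> pop 25, enqueue [29], visited so far: [9, 6, 11, 23, 25]
  queue [29] -> pop 29, enqueue [34], visited so far: [9, 6, 11, 23, 25, 29]
  queue [34] -> pop 34, enqueue [none], visited so far: [9, 6, 11, 23, 25, 29, 34]
Result: [9, 6, 11, 23, 25, 29, 34]


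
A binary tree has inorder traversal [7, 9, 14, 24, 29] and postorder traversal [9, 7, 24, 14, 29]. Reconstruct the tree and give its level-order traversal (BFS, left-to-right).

Inorder:   [7, 9, 14, 24, 29]
Postorder: [9, 7, 24, 14, 29]
Algorithm: postorder visits root last, so walk postorder right-to-left;
each value is the root of the current inorder slice — split it at that
value, recurse on the right subtree first, then the left.
Recursive splits:
  root=29; inorder splits into left=[7, 9, 14, 24], right=[]
  root=14; inorder splits into left=[7, 9], right=[24]
  root=24; inorder splits into left=[], right=[]
  root=7; inorder splits into left=[], right=[9]
  root=9; inorder splits into left=[], right=[]
Reconstructed level-order: [29, 14, 7, 24, 9]


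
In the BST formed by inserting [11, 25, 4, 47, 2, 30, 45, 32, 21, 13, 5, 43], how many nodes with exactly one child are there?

Tree built from: [11, 25, 4, 47, 2, 30, 45, 32, 21, 13, 5, 43]
Tree (level-order array): [11, 4, 25, 2, 5, 21, 47, None, None, None, None, 13, None, 30, None, None, None, None, 45, 32, None, None, 43]
Rule: These are nodes with exactly 1 non-null child.
Per-node child counts:
  node 11: 2 child(ren)
  node 4: 2 child(ren)
  node 2: 0 child(ren)
  node 5: 0 child(ren)
  node 25: 2 child(ren)
  node 21: 1 child(ren)
  node 13: 0 child(ren)
  node 47: 1 child(ren)
  node 30: 1 child(ren)
  node 45: 1 child(ren)
  node 32: 1 child(ren)
  node 43: 0 child(ren)
Matching nodes: [21, 47, 30, 45, 32]
Count of nodes with exactly one child: 5
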